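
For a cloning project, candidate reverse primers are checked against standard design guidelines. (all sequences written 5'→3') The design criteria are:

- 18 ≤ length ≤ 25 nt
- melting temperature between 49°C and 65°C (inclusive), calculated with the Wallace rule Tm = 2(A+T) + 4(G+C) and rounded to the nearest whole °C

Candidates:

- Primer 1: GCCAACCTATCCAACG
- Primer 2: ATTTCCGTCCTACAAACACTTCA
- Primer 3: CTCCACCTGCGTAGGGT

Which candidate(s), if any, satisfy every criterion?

Primer 2 only.

Primer 1 (16 nt, A=5 T=2 G=2 C=7): length 16, outside 18–25 ✗; Tm = 2·7 + 4·9 = 50°C ✓ — fails.
Primer 2 (23 nt, A=7 T=7 G=1 C=8): length 23 ✓; Tm = 2·14 + 4·9 = 64°C ✓ — passes.
Primer 3 (17 nt, A=2 T=4 G=5 C=6): length 17, outside 18–25 ✗; Tm = 2·6 + 4·11 = 56°C ✓ — fails.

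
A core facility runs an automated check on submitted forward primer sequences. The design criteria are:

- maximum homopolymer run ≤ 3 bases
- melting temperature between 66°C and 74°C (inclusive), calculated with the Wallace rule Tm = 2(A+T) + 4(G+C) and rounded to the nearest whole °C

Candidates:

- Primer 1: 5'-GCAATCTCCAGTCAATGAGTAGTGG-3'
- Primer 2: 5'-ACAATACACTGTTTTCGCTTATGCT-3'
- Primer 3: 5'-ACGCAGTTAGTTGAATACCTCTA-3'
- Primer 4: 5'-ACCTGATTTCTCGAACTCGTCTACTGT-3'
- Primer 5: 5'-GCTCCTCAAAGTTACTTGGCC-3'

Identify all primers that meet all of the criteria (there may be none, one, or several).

Primer 1 (25 nt, A=7 T=6 G=7 C=5): longest run = 2 ✓; Tm = 2·13 + 4·12 = 74°C ✓ — passes.
Primer 2 (25 nt, A=6 T=10 G=3 C=6): longest run = 4, exceeds 3 ✗; Tm = 2·16 + 4·9 = 68°C ✓ — fails.
Primer 3 (23 nt, A=7 T=7 G=4 C=5): longest run = 2 ✓; Tm = 2·14 + 4·9 = 64°C, outside 66–74°C ✗ — fails.
Primer 4 (27 nt, A=5 T=10 G=4 C=8): longest run = 3 ✓; Tm = 2·15 + 4·12 = 78°C, outside 66–74°C ✗ — fails.
Primer 5 (21 nt, A=4 T=6 G=4 C=7): longest run = 3 ✓; Tm = 2·10 + 4·11 = 64°C, outside 66–74°C ✗ — fails.

Primer 1 only.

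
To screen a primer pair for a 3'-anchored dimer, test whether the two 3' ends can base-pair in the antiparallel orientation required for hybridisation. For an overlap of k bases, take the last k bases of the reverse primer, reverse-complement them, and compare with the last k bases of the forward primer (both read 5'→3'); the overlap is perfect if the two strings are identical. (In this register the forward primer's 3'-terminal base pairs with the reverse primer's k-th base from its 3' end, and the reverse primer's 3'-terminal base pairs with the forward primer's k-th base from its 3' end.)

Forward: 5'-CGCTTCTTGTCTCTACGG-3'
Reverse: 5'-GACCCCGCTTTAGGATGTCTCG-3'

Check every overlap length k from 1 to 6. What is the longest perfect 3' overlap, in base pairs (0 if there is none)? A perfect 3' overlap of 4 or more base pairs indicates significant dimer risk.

Longest perfect overlap: 0 complementary base pairs; below the dimer-risk threshold (threshold 4).

Last 6 bases (5'→3') — forward …CTACGG, reverse …GTCTCG.
Reverse complement of the reverse primer's last 6 bases: CGAGAC; its first k bases are the reverse complement of the reverse primer's last k bases, so a perfect k-base overlap needs the forward primer's last k bases to equal them.
Comparing (forward last k vs required): k=1: G vs C ✗; k=2: GG vs CG ✗; k=3: CGG vs CGA ✗; k=4: ACGG vs CGAG ✗; k=5: TACGG vs CGAGA ✗; k=6: CTACGG vs CGAGAC ✗.
No overlap length from 1 to 6 is perfect, so the longest perfect 3' overlap is 0.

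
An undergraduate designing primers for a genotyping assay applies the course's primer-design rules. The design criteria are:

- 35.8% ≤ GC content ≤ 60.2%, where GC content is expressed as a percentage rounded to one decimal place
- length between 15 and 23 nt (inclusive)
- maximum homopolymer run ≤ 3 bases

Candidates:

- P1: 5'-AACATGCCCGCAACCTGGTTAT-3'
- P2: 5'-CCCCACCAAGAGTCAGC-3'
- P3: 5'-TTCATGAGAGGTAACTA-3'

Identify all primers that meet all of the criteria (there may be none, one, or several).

P1 (22 nt, A=6 T=5 G=4 C=7): GC 11/22 = 50.0% ✓; length 22 ✓; longest run = 3 ✓ — passes.
P2 (17 nt, A=5 T=1 G=3 C=8): GC 11/17 = 64.7%, outside 35.8–60.2% ✗; length 17 ✓; longest run = 4, exceeds 3 ✗ — fails.
P3 (17 nt, A=6 T=5 G=4 C=2): GC 6/17 = 35.3%, outside 35.8–60.2% ✗; length 17 ✓; longest run = 2 ✓ — fails.

P1 only.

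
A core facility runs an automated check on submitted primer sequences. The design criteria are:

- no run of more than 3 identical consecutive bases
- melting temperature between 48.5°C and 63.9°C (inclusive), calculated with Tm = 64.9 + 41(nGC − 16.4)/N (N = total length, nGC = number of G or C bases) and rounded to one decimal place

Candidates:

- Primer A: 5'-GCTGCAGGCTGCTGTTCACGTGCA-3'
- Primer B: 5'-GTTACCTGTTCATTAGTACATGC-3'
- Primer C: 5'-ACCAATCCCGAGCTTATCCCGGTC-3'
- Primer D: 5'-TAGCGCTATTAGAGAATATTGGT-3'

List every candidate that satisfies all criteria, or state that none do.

Primer A (24 nt, A=3 T=6 G=8 C=7): longest run = 2 ✓; Tm = 64.9 + 41·(15 − 16.4)/24 = 62.5°C ✓ — passes.
Primer B (23 nt, A=5 T=9 G=4 C=5): longest run = 2 ✓; Tm = 64.9 + 41·(9 − 16.4)/23 = 51.7°C ✓ — passes.
Primer C (24 nt, A=5 T=5 G=4 C=10): longest run = 3 ✓; Tm = 64.9 + 41·(14 − 16.4)/24 = 60.8°C ✓ — passes.
Primer D (23 nt, A=7 T=8 G=6 C=2): longest run = 2 ✓; Tm = 64.9 + 41·(8 − 16.4)/23 = 49.9°C ✓ — passes.

Primer A, Primer B, Primer C and Primer D.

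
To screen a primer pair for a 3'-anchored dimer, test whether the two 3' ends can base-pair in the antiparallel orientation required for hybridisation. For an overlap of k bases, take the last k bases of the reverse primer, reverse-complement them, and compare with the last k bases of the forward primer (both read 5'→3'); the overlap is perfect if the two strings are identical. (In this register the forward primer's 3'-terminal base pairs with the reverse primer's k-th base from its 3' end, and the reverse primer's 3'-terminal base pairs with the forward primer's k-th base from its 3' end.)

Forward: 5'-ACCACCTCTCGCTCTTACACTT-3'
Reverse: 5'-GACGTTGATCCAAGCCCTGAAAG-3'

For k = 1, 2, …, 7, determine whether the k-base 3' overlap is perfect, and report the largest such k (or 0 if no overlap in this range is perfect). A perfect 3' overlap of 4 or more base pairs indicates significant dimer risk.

Longest perfect overlap: 3 complementary base pairs; below the dimer-risk threshold (threshold 4).

Last 7 bases (5'→3') — forward …TACACTT, reverse …CTGAAAG.
Reverse complement of the reverse primer's last 7 bases: CTTTCAG; its first k bases are the reverse complement of the reverse primer's last k bases, so a perfect k-base overlap needs the forward primer's last k bases to equal them.
Comparing (forward last k vs required): k=1: T vs C ✗; k=2: TT vs CT ✗; k=3: CTT vs CTT ✓; k=4: ACTT vs CTTT ✗; k=5: CACTT vs CTTTC ✗; k=6: ACACTT vs CTTTCA ✗; k=7: TACACTT vs CTTTCAG ✗.
Only k = 3 is perfect, so the longest perfect 3' overlap is 3.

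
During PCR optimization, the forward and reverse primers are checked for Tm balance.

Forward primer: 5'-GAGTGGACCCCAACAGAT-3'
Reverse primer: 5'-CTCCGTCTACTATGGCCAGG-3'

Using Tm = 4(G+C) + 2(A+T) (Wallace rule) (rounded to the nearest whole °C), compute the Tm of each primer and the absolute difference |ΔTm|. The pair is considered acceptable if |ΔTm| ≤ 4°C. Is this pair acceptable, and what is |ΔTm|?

Forward: A=6 T=2 G=5 C=5 → Tm = 2·8 + 4·10 = 56°C.
Reverse: A=3 T=5 G=5 C=7 → Tm = 2·8 + 4·12 = 64°C.
|ΔTm| = |56 − 64| = 8°C, > 4°C.

|ΔTm| = 8°C; the pair is not acceptable.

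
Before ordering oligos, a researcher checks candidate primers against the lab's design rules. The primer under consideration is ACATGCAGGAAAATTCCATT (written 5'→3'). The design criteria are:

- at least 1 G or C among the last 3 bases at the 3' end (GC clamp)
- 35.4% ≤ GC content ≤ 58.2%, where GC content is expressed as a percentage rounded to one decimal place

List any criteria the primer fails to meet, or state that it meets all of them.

Fails: GC clamp, GC content.

Base counts: A=8, T=5, G=3, C=4 (length 20).
GC clamp: 3' end ATT has 0 G/C, need ≥1 ✗
GC content: GC 7/20 = 35.0%, outside 35.4–58.2% ✗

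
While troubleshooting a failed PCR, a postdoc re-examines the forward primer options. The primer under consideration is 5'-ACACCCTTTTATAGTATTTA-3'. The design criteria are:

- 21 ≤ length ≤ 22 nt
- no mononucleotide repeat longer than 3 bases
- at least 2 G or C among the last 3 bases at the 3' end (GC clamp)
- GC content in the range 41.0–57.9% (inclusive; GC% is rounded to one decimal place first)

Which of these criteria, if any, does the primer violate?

Fails: length, homopolymer run, GC clamp, GC content.

Base counts: A=6, T=9, G=1, C=4 (length 20).
length: length 20, outside 21–22 ✗
homopolymer run: longest run = 4, exceeds 3 ✗
GC clamp: 3' end TTA has 0 G/C, need ≥2 ✗
GC content: GC 5/20 = 25.0%, outside 41.0–57.9% ✗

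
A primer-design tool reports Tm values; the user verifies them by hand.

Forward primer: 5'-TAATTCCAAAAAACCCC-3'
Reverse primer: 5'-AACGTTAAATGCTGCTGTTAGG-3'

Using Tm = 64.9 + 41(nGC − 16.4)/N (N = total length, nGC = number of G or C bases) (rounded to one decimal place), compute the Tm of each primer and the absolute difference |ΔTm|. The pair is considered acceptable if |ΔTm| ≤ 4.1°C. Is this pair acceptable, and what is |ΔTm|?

|ΔTm| = 11.3°C; the pair is not acceptable.

Forward: G+C = 6, N = 17 → Tm = 64.9 + 41·(6 − 16.4)/17 = 39.8°C.
Reverse: G+C = 9, N = 22 → Tm = 64.9 + 41·(9 − 16.4)/22 = 51.1°C.
|ΔTm| = |39.8 − 51.1| = 11.3°C, > 4.1°C.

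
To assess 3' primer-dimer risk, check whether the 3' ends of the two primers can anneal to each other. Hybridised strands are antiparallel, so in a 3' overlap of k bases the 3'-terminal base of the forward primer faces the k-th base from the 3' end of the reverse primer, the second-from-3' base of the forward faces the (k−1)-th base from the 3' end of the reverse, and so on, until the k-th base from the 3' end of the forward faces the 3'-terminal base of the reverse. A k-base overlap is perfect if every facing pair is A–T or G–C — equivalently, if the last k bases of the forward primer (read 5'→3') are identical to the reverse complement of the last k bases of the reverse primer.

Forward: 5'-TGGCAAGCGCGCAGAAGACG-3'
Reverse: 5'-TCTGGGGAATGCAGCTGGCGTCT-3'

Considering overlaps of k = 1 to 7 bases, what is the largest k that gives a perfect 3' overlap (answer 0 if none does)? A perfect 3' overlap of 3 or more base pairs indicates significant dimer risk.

Last 7 bases (5'→3') — forward …GAAGACG, reverse …GGCGTCT.
Reverse complement of the reverse primer's last 7 bases: AGACGCC; its first k bases are the reverse complement of the reverse primer's last k bases, so a perfect k-base overlap needs the forward primer's last k bases to equal them.
Comparing (forward last k vs required): k=1: G vs A ✗; k=2: CG vs AG ✗; k=3: ACG vs AGA ✗; k=4: GACG vs AGAC ✗; k=5: AGACG vs AGACG ✓; k=6: AAGACG vs AGACGC ✗; k=7: GAAGACG vs AGACGCC ✗.
Only k = 5 is perfect, so the longest perfect 3' overlap is 5.

Longest perfect overlap: 5 complementary base pairs; significant dimer risk (threshold 3).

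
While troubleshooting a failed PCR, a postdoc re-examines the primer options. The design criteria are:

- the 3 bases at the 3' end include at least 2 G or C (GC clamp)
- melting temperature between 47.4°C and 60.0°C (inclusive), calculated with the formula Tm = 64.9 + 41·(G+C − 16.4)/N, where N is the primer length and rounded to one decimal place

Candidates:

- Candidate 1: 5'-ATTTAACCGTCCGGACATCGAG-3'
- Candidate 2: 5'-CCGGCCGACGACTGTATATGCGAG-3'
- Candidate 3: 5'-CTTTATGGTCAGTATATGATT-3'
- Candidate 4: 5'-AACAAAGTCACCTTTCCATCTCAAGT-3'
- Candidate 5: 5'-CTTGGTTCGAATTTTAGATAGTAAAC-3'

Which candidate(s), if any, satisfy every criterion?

Candidate 1 (22 nt, A=6 T=5 G=5 C=6): 3' end GAG has 2 G/C ✓; Tm = 64.9 + 41·(11 − 16.4)/22 = 54.8°C ✓ — passes.
Candidate 2 (24 nt, A=5 T=4 G=8 C=7): 3' end GAG has 2 G/C ✓; Tm = 64.9 + 41·(15 − 16.4)/24 = 62.5°C, outside 47.4–60.0°C ✗ — fails.
Candidate 3 (21 nt, A=5 T=10 G=4 C=2): 3' end ATT has 0 G/C, need ≥2 ✗; Tm = 64.9 + 41·(6 − 16.4)/21 = 44.6°C, outside 47.4–60.0°C ✗ — fails.
Candidate 4 (26 nt, A=9 T=7 G=2 C=8): 3' end AGT has 1 G/C, need ≥2 ✗; Tm = 64.9 + 41·(10 − 16.4)/26 = 54.8°C ✓ — fails.
Candidate 5 (26 nt, A=8 T=10 G=5 C=3): 3' end AAC has 1 G/C, need ≥2 ✗; Tm = 64.9 + 41·(8 − 16.4)/26 = 51.7°C ✓ — fails.

Candidate 1 only.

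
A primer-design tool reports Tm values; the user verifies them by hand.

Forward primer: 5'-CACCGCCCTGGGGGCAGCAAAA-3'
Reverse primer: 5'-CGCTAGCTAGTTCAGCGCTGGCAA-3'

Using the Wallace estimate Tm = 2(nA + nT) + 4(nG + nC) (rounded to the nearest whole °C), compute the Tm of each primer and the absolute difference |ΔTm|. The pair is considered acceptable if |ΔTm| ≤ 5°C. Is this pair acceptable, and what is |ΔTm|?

Forward: A=6 T=1 G=7 C=8 → Tm = 2·7 + 4·15 = 74°C.
Reverse: A=5 T=5 G=7 C=7 → Tm = 2·10 + 4·14 = 76°C.
|ΔTm| = |74 − 76| = 2°C, ≤ 5°C.

|ΔTm| = 2°C; the pair is acceptable.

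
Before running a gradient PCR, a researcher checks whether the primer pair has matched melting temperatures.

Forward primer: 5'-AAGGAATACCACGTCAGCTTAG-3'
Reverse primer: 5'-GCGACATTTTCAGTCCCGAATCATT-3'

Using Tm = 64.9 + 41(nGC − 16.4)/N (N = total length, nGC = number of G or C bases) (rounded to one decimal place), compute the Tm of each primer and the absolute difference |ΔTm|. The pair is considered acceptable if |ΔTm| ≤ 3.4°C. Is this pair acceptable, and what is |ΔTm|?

|ΔTm| = 3.0°C; the pair is acceptable.

Forward: G+C = 10, N = 22 → Tm = 64.9 + 41·(10 − 16.4)/22 = 53.0°C.
Reverse: G+C = 11, N = 25 → Tm = 64.9 + 41·(11 − 16.4)/25 = 56.0°C.
|ΔTm| = |53.0 − 56.0| = 3.0°C, ≤ 3.4°C.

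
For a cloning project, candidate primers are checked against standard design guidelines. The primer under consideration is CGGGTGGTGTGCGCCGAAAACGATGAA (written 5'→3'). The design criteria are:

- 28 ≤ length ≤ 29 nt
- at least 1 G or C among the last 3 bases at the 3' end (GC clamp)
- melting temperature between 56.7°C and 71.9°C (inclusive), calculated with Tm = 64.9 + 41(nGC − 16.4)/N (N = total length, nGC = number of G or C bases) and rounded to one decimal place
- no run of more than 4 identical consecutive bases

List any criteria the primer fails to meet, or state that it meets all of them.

Base counts: A=7, T=4, G=11, C=5 (length 27).
length: length 27, outside 28–29 ✗
GC clamp: 3' end GAA has 1 G/C ✓
Tm: Tm = 64.9 + 41·(16 − 16.4)/27 = 64.3°C ✓
homopolymer run: longest run = 4 ✓

Fails: length.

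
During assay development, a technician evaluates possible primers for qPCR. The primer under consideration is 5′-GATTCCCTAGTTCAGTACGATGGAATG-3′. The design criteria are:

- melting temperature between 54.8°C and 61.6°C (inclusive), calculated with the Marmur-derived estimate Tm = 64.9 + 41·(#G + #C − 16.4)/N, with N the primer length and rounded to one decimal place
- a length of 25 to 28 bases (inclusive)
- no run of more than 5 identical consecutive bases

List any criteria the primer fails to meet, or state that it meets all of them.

Base counts: A=7, T=8, G=7, C=5 (length 27).
Tm: Tm = 64.9 + 41·(12 − 16.4)/27 = 58.2°C ✓
length: length 27 ✓
homopolymer run: longest run = 3 ✓

Meets all criteria.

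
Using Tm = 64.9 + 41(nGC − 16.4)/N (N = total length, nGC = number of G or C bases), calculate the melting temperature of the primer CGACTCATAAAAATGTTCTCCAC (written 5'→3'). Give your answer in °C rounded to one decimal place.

Base counts: A=8, T=6, G=2, C=7; G+C = 9, N = 23.
Tm = 64.9 + 41·(9 − 16.4)/23 = 64.9 + -303.40/23 = 51.7°C.

51.7°C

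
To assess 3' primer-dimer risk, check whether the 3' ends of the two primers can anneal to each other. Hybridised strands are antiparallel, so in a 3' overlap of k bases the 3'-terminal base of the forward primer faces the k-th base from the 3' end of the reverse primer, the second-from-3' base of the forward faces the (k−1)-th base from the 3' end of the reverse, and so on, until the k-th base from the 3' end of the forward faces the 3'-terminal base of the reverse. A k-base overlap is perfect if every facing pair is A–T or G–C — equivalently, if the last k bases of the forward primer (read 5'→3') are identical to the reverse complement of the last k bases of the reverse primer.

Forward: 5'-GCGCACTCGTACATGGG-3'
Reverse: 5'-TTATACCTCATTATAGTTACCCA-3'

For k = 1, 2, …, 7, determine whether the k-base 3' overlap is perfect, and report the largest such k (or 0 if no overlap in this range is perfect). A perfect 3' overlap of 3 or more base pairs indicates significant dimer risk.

Last 7 bases (5'→3') — forward …ACATGGG, reverse …TTACCCA.
Reverse complement of the reverse primer's last 7 bases: TGGGTAA; its first k bases are the reverse complement of the reverse primer's last k bases, so a perfect k-base overlap needs the forward primer's last k bases to equal them.
Comparing (forward last k vs required): k=1: G vs T ✗; k=2: GG vs TG ✗; k=3: GGG vs TGG ✗; k=4: TGGG vs TGGG ✓; k=5: ATGGG vs TGGGT ✗; k=6: CATGGG vs TGGGTA ✗; k=7: ACATGGG vs TGGGTAA ✗.
Only k = 4 is perfect, so the longest perfect 3' overlap is 4.

Longest perfect overlap: 4 complementary base pairs; significant dimer risk (threshold 3).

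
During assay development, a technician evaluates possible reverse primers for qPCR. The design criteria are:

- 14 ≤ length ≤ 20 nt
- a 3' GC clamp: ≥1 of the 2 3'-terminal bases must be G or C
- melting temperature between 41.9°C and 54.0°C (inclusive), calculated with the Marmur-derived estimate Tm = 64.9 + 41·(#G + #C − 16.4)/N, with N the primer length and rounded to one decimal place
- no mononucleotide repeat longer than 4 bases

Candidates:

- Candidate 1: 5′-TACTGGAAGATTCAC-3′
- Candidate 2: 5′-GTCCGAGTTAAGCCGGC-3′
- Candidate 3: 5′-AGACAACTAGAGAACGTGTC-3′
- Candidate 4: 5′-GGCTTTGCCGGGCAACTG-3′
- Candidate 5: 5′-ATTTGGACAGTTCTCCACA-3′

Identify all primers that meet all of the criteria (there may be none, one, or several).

Candidate 2, Candidate 3 and Candidate 5.

Candidate 1 (15 nt, A=5 T=4 G=3 C=3): length 15 ✓; 3' end AC has 1 G/C ✓; Tm = 64.9 + 41·(6 − 16.4)/15 = 36.5°C, outside 41.9–54.0°C ✗; longest run = 2 ✓ — fails.
Candidate 2 (17 nt, A=3 T=3 G=6 C=5): length 17 ✓; 3' end GC has 2 G/C ✓; Tm = 64.9 + 41·(11 − 16.4)/17 = 51.9°C ✓; longest run = 2 ✓ — passes.
Candidate 3 (20 nt, A=8 T=3 G=5 C=4): length 20 ✓; 3' end TC has 1 G/C ✓; Tm = 64.9 + 41·(9 − 16.4)/20 = 49.7°C ✓; longest run = 2 ✓ — passes.
Candidate 4 (18 nt, A=2 T=4 G=7 C=5): length 18 ✓; 3' end TG has 1 G/C ✓; Tm = 64.9 + 41·(12 − 16.4)/18 = 54.9°C, outside 41.9–54.0°C ✗; longest run = 3 ✓ — fails.
Candidate 5 (19 nt, A=5 T=6 G=3 C=5): length 19 ✓; 3' end CA has 1 G/C ✓; Tm = 64.9 + 41·(8 − 16.4)/19 = 46.8°C ✓; longest run = 3 ✓ — passes.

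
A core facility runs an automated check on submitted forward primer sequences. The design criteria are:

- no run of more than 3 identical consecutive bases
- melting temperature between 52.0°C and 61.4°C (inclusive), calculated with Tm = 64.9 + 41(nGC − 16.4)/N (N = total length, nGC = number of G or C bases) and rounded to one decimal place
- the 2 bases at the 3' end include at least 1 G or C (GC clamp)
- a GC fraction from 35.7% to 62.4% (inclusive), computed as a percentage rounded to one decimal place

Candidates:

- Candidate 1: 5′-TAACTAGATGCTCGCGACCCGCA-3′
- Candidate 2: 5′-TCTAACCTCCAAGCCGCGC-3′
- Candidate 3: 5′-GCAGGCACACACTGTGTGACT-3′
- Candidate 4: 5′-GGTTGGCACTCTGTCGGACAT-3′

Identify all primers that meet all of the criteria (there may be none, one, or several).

Candidate 1 and Candidate 3.

Candidate 1 (23 nt, A=6 T=4 G=5 C=8): longest run = 3 ✓; Tm = 64.9 + 41·(13 − 16.4)/23 = 58.8°C ✓; 3' end CA has 1 G/C ✓; GC 13/23 = 56.5% ✓ — passes.
Candidate 2 (19 nt, A=4 T=3 G=3 C=9): longest run = 2 ✓; Tm = 64.9 + 41·(12 − 16.4)/19 = 55.4°C ✓; 3' end GC has 2 G/C ✓; GC 12/19 = 63.2%, outside 35.7–62.4% ✗ — fails.
Candidate 3 (21 nt, A=5 T=4 G=6 C=6): longest run = 2 ✓; Tm = 64.9 + 41·(12 − 16.4)/21 = 56.3°C ✓; 3' end CT has 1 G/C ✓; GC 12/21 = 57.1% ✓ — passes.
Candidate 4 (21 nt, A=3 T=6 G=7 C=5): longest run = 2 ✓; Tm = 64.9 + 41·(12 − 16.4)/21 = 56.3°C ✓; 3' end AT has 0 G/C, need ≥1 ✗; GC 12/21 = 57.1% ✓ — fails.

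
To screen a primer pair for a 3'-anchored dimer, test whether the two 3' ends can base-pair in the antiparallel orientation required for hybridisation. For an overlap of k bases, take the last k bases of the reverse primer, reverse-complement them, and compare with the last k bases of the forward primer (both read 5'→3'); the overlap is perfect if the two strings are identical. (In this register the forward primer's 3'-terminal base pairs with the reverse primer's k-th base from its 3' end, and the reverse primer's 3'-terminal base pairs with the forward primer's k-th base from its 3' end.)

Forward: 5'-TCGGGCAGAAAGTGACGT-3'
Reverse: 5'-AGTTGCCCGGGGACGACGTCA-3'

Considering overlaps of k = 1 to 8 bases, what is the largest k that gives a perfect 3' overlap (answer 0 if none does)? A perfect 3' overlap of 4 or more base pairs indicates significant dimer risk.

Longest perfect overlap: 6 complementary base pairs; significant dimer risk (threshold 4).

Last 8 bases (5'→3') — forward …AGTGACGT, reverse …CGACGTCA.
Reverse complement of the reverse primer's last 8 bases: TGACGTCG; its first k bases are the reverse complement of the reverse primer's last k bases, so a perfect k-base overlap needs the forward primer's last k bases to equal them.
Comparing (forward last k vs required): k=1: T vs T ✓; k=2: GT vs TG ✗; k=3: CGT vs TGA ✗; k=4: ACGT vs TGAC ✗; k=5: GACGT vs TGACG ✗; k=6: TGACGT vs TGACGT ✓; k=7: GTGACGT vs TGACGTC ✗; k=8: AGTGACGT vs TGACGTCG ✗.
Perfect overlaps at k = 1, 6; the largest is 6.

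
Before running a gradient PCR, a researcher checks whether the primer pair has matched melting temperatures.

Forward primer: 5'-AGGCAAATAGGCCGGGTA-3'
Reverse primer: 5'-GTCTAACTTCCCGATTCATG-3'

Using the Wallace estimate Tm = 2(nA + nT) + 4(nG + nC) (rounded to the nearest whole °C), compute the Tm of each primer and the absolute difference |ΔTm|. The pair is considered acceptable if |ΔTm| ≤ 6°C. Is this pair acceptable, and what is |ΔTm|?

|ΔTm| = 2°C; the pair is acceptable.

Forward: A=6 T=2 G=7 C=3 → Tm = 2·8 + 4·10 = 56°C.
Reverse: A=4 T=7 G=3 C=6 → Tm = 2·11 + 4·9 = 58°C.
|ΔTm| = |56 − 58| = 2°C, ≤ 6°C.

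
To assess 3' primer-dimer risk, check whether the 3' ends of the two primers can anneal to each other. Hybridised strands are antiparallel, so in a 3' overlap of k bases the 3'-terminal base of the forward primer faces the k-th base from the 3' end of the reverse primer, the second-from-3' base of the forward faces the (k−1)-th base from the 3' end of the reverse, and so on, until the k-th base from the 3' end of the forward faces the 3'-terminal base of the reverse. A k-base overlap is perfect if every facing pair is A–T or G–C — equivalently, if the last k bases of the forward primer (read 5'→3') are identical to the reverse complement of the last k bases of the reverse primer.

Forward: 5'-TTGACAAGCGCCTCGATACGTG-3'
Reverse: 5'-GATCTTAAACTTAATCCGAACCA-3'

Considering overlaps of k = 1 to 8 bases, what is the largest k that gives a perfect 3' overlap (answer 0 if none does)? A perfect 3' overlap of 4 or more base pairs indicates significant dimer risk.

Longest perfect overlap: 2 complementary base pairs; below the dimer-risk threshold (threshold 4).

Last 8 bases (5'→3') — forward …GATACGTG, reverse …CCGAACCA.
Reverse complement of the reverse primer's last 8 bases: TGGTTCGG; its first k bases are the reverse complement of the reverse primer's last k bases, so a perfect k-base overlap needs the forward primer's last k bases to equal them.
Comparing (forward last k vs required): k=1: G vs T ✗; k=2: TG vs TG ✓; k=3: GTG vs TGG ✗; k=4: CGTG vs TGGT ✗; k=5: ACGTG vs TGGTT ✗; k=6: TACGTG vs TGGTTC ✗; k=7: ATACGTG vs TGGTTCG ✗; k=8: GATACGTG vs TGGTTCGG ✗.
Only k = 2 is perfect, so the longest perfect 3' overlap is 2.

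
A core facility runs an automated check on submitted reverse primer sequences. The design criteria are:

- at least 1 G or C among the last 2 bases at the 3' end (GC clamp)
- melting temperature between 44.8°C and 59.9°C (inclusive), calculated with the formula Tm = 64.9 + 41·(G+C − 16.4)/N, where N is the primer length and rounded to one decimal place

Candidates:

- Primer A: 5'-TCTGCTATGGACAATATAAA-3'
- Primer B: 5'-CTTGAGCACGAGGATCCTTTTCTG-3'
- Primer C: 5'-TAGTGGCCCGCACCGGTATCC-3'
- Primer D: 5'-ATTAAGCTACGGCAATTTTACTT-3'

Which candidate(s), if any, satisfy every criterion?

Primer A (20 nt, A=8 T=6 G=3 C=3): 3' end AA has 0 G/C, need ≥1 ✗; Tm = 64.9 + 41·(6 − 16.4)/20 = 43.6°C, outside 44.8–59.9°C ✗ — fails.
Primer B (24 nt, A=4 T=8 G=6 C=6): 3' end TG has 1 G/C ✓; Tm = 64.9 + 41·(12 − 16.4)/24 = 57.4°C ✓ — passes.
Primer C (21 nt, A=3 T=4 G=6 C=8): 3' end CC has 2 G/C ✓; Tm = 64.9 + 41·(14 − 16.4)/21 = 60.2°C, outside 44.8–59.9°C ✗ — fails.
Primer D (23 nt, A=7 T=9 G=3 C=4): 3' end TT has 0 G/C, need ≥1 ✗; Tm = 64.9 + 41·(7 − 16.4)/23 = 48.1°C ✓ — fails.

Primer B only.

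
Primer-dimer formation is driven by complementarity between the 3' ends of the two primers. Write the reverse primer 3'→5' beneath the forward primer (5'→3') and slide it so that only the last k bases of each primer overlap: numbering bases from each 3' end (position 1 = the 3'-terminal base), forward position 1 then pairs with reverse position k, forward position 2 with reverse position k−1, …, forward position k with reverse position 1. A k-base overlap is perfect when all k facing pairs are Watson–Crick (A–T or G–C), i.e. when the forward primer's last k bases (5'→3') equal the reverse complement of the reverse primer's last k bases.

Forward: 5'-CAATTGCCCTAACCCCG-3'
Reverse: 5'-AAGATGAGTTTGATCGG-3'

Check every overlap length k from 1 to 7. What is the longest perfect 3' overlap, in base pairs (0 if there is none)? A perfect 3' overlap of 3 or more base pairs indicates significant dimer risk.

Last 7 bases (5'→3') — forward …AACCCCG, reverse …TGATCGG.
Reverse complement of the reverse primer's last 7 bases: CCGATCA; its first k bases are the reverse complement of the reverse primer's last k bases, so a perfect k-base overlap needs the forward primer's last k bases to equal them.
Comparing (forward last k vs required): k=1: G vs C ✗; k=2: CG vs CC ✗; k=3: CCG vs CCG ✓; k=4: CCCG vs CCGA ✗; k=5: CCCCG vs CCGAT ✗; k=6: ACCCCG vs CCGATC ✗; k=7: AACCCCG vs CCGATCA ✗.
Only k = 3 is perfect, so the longest perfect 3' overlap is 3.

Longest perfect overlap: 3 complementary base pairs; significant dimer risk (threshold 3).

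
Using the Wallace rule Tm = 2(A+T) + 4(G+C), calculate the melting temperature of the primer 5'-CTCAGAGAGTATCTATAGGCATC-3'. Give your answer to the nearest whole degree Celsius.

66°C

Base counts: A=7, T=6, G=5, C=5 (length 23).
Tm = 2·(7+6) + 4·(5+5) = 2·13 + 4·10 = 26 + 40 = 66°C.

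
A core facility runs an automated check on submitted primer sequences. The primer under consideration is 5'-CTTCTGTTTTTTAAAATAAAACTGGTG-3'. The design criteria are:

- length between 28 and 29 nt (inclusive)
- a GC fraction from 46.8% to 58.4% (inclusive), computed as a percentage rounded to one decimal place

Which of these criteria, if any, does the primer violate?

Base counts: A=8, T=12, G=4, C=3 (length 27).
length: length 27, outside 28–29 ✗
GC content: GC 7/27 = 25.9%, outside 46.8–58.4% ✗

Fails: length, GC content.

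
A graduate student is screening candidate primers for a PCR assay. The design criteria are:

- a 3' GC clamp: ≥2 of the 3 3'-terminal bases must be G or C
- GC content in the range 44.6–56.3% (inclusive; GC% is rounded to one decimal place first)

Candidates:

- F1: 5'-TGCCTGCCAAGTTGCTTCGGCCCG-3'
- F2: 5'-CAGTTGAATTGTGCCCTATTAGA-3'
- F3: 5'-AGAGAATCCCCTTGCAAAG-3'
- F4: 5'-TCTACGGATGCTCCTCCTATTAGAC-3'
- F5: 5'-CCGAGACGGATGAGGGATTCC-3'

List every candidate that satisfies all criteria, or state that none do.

F4 only.

F1 (24 nt, A=2 T=6 G=7 C=9): 3' end CCG has 3 G/C ✓; GC 16/24 = 66.7%, outside 44.6–56.3% ✗ — fails.
F2 (23 nt, A=6 T=8 G=5 C=4): 3' end AGA has 1 G/C, need ≥2 ✗; GC 9/23 = 39.1%, outside 44.6–56.3% ✗ — fails.
F3 (19 nt, A=7 T=3 G=4 C=5): 3' end AAG has 1 G/C, need ≥2 ✗; GC 9/19 = 47.4% ✓ — fails.
F4 (25 nt, A=5 T=8 G=4 C=8): 3' end GAC has 2 G/C ✓; GC 12/25 = 48.0% ✓ — passes.
F5 (21 nt, A=5 T=3 G=8 C=5): 3' end TCC has 2 G/C ✓; GC 13/21 = 61.9%, outside 44.6–56.3% ✗ — fails.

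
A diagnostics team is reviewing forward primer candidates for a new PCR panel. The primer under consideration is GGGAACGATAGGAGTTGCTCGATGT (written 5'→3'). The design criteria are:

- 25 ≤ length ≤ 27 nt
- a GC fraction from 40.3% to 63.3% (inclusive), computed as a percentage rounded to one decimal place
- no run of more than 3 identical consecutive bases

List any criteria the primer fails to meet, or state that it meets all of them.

Base counts: A=6, T=6, G=10, C=3 (length 25).
length: length 25 ✓
GC content: GC 13/25 = 52.0% ✓
homopolymer run: longest run = 3 ✓

Meets all criteria.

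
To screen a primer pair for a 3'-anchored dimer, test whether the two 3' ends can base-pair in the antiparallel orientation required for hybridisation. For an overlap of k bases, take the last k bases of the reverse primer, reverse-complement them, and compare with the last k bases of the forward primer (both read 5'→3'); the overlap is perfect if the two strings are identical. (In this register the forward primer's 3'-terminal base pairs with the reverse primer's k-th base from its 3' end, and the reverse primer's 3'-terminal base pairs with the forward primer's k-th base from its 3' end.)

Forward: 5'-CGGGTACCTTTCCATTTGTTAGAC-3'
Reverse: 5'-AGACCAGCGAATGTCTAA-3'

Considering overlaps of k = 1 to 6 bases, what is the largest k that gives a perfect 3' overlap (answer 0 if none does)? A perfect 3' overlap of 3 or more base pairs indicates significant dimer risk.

Last 6 bases (5'→3') — forward …TTAGAC, reverse …GTCTAA.
Reverse complement of the reverse primer's last 6 bases: TTAGAC; its first k bases are the reverse complement of the reverse primer's last k bases, so a perfect k-base overlap needs the forward primer's last k bases to equal them.
Comparing (forward last k vs required): k=1: C vs T ✗; k=2: AC vs TT ✗; k=3: GAC vs TTA ✗; k=4: AGAC vs TTAG ✗; k=5: TAGAC vs TTAGA ✗; k=6: TTAGAC vs TTAGAC ✓.
Only k = 6 is perfect, so the longest perfect 3' overlap is 6.

Longest perfect overlap: 6 complementary base pairs; significant dimer risk (threshold 3).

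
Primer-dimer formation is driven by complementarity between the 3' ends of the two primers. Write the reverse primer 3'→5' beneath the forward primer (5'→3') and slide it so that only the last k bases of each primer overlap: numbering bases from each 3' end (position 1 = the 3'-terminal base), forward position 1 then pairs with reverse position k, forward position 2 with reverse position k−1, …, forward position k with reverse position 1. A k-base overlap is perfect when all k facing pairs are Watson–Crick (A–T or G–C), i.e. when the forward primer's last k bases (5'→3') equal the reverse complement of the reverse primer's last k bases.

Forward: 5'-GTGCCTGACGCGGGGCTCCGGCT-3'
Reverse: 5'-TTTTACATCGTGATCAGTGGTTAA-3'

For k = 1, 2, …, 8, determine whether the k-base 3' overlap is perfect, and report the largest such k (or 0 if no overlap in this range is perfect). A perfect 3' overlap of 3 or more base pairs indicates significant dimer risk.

Longest perfect overlap: 1 complementary base pair; below the dimer-risk threshold (threshold 3).

Last 8 bases (5'→3') — forward …CTCCGGCT, reverse …GTGGTTAA.
Reverse complement of the reverse primer's last 8 bases: TTAACCAC; its first k bases are the reverse complement of the reverse primer's last k bases, so a perfect k-base overlap needs the forward primer's last k bases to equal them.
Comparing (forward last k vs required): k=1: T vs T ✓; k=2: CT vs TT ✗; k=3: GCT vs TTA ✗; k=4: GGCT vs TTAA ✗; k=5: CGGCT vs TTAAC ✗; k=6: CCGGCT vs TTAACC ✗; k=7: TCCGGCT vs TTAACCA ✗; k=8: CTCCGGCT vs TTAACCAC ✗.
Only k = 1 is perfect, so the longest perfect 3' overlap is 1.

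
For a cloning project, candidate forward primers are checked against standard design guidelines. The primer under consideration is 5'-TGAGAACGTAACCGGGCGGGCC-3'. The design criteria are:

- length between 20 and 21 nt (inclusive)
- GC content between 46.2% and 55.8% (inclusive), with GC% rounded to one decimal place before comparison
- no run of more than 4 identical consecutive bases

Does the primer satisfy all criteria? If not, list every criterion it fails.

Fails: length, GC content.

Base counts: A=5, T=2, G=9, C=6 (length 22).
length: length 22, outside 20–21 ✗
GC content: GC 15/22 = 68.2%, outside 46.2–55.8% ✗
homopolymer run: longest run = 3 ✓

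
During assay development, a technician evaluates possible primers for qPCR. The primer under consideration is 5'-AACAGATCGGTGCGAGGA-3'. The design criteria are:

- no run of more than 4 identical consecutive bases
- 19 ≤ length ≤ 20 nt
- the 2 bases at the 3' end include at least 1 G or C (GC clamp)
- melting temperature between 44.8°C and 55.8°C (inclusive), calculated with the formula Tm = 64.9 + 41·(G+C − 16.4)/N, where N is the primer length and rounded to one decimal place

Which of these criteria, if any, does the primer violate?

Base counts: A=6, T=2, G=7, C=3 (length 18).
homopolymer run: longest run = 2 ✓
length: length 18, outside 19–20 ✗
GC clamp: 3' end GA has 1 G/C ✓
Tm: Tm = 64.9 + 41·(10 − 16.4)/18 = 50.3°C ✓

Fails: length.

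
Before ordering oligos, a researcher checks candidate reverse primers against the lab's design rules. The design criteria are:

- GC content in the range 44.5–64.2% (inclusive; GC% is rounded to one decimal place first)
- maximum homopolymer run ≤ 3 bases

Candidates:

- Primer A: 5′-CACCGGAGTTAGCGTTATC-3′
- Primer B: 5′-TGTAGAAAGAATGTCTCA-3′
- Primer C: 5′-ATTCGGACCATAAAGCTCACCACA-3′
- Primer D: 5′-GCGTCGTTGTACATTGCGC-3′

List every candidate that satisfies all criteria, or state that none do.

Primer A (19 nt, A=4 T=5 G=5 C=5): GC 10/19 = 52.6% ✓; longest run = 2 ✓ — passes.
Primer B (18 nt, A=7 T=5 G=4 C=2): GC 6/18 = 33.3%, outside 44.5–64.2% ✗; longest run = 3 ✓ — fails.
Primer C (24 nt, A=9 T=4 G=3 C=8): GC 11/24 = 45.8% ✓; longest run = 3 ✓ — passes.
Primer D (19 nt, A=2 T=6 G=6 C=5): GC 11/19 = 57.9% ✓; longest run = 2 ✓ — passes.

Primer A, Primer C and Primer D.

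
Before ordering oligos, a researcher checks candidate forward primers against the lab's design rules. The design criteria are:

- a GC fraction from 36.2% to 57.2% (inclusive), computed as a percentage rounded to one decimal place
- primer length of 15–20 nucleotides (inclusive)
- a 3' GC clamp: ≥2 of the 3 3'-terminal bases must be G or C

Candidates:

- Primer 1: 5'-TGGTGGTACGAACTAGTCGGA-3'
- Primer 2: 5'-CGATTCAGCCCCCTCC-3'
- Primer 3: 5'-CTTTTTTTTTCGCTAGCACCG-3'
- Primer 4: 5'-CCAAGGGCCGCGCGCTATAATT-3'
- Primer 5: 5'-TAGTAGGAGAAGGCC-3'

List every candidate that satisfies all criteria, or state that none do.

Primer 1 (21 nt, A=5 T=5 G=8 C=3): GC 11/21 = 52.4% ✓; length 21, outside 15–20 ✗; 3' end GGA has 2 G/C ✓ — fails.
Primer 2 (16 nt, A=2 T=3 G=2 C=9): GC 11/16 = 68.8%, outside 36.2–57.2% ✗; length 16 ✓; 3' end TCC has 2 G/C ✓ — fails.
Primer 3 (21 nt, A=2 T=10 G=3 C=6): GC 9/21 = 42.9% ✓; length 21, outside 15–20 ✗; 3' end CCG has 3 G/C ✓ — fails.
Primer 4 (22 nt, A=5 T=4 G=6 C=7): GC 13/22 = 59.1%, outside 36.2–57.2% ✗; length 22, outside 15–20 ✗; 3' end ATT has 0 G/C, need ≥2 ✗ — fails.
Primer 5 (15 nt, A=5 T=2 G=6 C=2): GC 8/15 = 53.3% ✓; length 15 ✓; 3' end GCC has 3 G/C ✓ — passes.

Primer 5 only.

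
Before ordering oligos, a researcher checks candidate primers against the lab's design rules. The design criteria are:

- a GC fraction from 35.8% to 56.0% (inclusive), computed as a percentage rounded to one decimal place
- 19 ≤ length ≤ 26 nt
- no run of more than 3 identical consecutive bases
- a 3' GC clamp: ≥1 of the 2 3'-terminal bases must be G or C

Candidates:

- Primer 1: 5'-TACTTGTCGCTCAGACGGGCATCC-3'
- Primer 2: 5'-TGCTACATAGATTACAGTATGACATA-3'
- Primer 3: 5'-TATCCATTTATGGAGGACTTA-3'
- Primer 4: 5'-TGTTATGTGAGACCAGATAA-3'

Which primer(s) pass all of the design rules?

Primer 1 (24 nt, A=4 T=6 G=6 C=8): GC 14/24 = 58.3%, outside 35.8–56.0% ✗; length 24 ✓; longest run = 3 ✓; 3' end CC has 2 G/C ✓ — fails.
Primer 2 (26 nt, A=10 T=8 G=4 C=4): GC 8/26 = 30.8%, outside 35.8–56.0% ✗; length 26 ✓; longest run = 2 ✓; 3' end TA has 0 G/C, need ≥1 ✗ — fails.
Primer 3 (21 nt, A=6 T=8 G=4 C=3): GC 7/21 = 33.3%, outside 35.8–56.0% ✗; length 21 ✓; longest run = 3 ✓; 3' end TA has 0 G/C, need ≥1 ✗ — fails.
Primer 4 (20 nt, A=7 T=6 G=5 C=2): GC 7/20 = 35.0%, outside 35.8–56.0% ✗; length 20 ✓; longest run = 2 ✓; 3' end AA has 0 G/C, need ≥1 ✗ — fails.

None of the candidates satisfy all criteria.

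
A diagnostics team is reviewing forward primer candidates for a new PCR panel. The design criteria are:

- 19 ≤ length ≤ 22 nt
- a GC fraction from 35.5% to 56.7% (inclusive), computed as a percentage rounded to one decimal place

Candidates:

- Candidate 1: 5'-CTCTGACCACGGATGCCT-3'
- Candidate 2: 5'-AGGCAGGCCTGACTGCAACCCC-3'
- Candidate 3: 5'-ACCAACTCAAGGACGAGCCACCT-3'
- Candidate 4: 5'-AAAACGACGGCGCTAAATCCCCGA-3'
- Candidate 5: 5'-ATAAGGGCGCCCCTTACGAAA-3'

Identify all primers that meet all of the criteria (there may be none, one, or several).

Candidate 5 only.

Candidate 1 (18 nt, A=3 T=4 G=4 C=7): length 18, outside 19–22 ✗; GC 11/18 = 61.1%, outside 35.5–56.7% ✗ — fails.
Candidate 2 (22 nt, A=5 T=2 G=6 C=9): length 22 ✓; GC 15/22 = 68.2%, outside 35.5–56.7% ✗ — fails.
Candidate 3 (23 nt, A=8 T=2 G=4 C=9): length 23, outside 19–22 ✗; GC 13/23 = 56.5% ✓ — fails.
Candidate 4 (24 nt, A=9 T=2 G=5 C=8): length 24, outside 19–22 ✗; GC 13/24 = 54.2% ✓ — fails.
Candidate 5 (21 nt, A=7 T=3 G=5 C=6): length 21 ✓; GC 11/21 = 52.4% ✓ — passes.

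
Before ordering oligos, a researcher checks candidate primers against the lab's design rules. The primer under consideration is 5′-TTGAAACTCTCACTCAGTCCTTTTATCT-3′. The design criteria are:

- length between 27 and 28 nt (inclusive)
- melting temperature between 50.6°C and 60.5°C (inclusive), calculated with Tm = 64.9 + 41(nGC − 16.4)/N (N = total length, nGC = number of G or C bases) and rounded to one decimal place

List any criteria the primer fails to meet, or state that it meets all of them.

Base counts: A=6, T=12, G=2, C=8 (length 28).
length: length 28 ✓
Tm: Tm = 64.9 + 41·(10 − 16.4)/28 = 55.5°C ✓

Meets all criteria.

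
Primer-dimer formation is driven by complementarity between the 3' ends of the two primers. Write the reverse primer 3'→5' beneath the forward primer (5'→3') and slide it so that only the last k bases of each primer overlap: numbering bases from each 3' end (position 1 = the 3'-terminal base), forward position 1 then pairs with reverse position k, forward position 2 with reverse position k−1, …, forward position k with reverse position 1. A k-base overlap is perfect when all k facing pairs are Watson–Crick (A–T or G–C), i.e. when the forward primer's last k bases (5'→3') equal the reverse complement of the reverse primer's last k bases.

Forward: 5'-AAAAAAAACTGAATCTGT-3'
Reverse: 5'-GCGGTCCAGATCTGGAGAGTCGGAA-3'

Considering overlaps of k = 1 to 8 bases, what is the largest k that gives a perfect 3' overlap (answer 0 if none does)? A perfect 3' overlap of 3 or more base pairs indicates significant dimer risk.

Last 8 bases (5'→3') — forward …GAATCTGT, reverse …AGTCGGAA.
Reverse complement of the reverse primer's last 8 bases: TTCCGACT; its first k bases are the reverse complement of the reverse primer's last k bases, so a perfect k-base overlap needs the forward primer's last k bases to equal them.
Comparing (forward last k vs required): k=1: T vs T ✓; k=2: GT vs TT ✗; k=3: TGT vs TTC ✗; k=4: CTGT vs TTCC ✗; k=5: TCTGT vs TTCCG ✗; k=6: ATCTGT vs TTCCGA ✗; k=7: AATCTGT vs TTCCGAC ✗; k=8: GAATCTGT vs TTCCGACT ✗.
Only k = 1 is perfect, so the longest perfect 3' overlap is 1.

Longest perfect overlap: 1 complementary base pair; below the dimer-risk threshold (threshold 3).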